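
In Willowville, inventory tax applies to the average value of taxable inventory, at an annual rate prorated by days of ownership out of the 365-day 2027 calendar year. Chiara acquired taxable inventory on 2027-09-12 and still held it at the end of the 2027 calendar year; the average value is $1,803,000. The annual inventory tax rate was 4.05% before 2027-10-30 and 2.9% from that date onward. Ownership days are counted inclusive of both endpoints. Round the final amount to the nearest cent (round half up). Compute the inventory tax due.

$18,627.71

2027-09-12 to 2027-10-29: 48 days at 4.05% → $1,803,000 × 4.05% × 48/365 = $9,602.8274
2027-10-30 to 2027-12-31: 63 days at 2.9% → $1,803,000 × 2.9% × 63/365 = $9,024.8795
Total = $18,627.7068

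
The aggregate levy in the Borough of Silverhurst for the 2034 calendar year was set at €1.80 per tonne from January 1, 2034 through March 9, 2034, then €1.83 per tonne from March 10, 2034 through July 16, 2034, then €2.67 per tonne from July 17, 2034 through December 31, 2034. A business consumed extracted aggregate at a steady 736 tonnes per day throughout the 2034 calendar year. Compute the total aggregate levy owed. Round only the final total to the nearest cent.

€593974.08

January 1 – March 9, 2034: 68 days × 736 tonnes/day = 50,048 tonnes at €1.80/tonne → €90086.40
March 10 – July 16, 2034: 129 days × 736 tonnes/day = 94,944 tonnes at €1.83/tonne → €173747.52
July 17 – December 31, 2034: 168 days × 736 tonnes/day = 123,648 tonnes at €2.67/tonne → €330140.16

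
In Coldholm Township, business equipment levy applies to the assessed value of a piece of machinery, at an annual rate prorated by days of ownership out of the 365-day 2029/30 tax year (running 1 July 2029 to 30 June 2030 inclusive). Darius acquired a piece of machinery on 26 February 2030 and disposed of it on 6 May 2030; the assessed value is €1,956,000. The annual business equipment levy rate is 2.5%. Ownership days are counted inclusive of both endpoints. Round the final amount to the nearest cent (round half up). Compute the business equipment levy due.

€9,378.08

Days held (26 February – 6 May 2030): 70 out of 365
Tax = €1,956,000 × 2.5% × 70/365 = €9,378.0822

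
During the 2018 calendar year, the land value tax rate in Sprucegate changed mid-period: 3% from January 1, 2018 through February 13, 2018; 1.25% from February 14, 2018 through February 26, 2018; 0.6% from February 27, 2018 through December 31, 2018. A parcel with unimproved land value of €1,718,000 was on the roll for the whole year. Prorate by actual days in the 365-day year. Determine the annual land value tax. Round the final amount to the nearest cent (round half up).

€15,676.16

January 1 – February 13, 2018: 44 days at 3% → €1,718,000 × 3% × 44/365 = €6,213.0411
February 14 – February 26, 2018: 13 days at 1.25% → €1,718,000 × 1.25% × 13/365 = €764.8630
February 27 – December 31, 2018: 308 days at 0.6% → €1,718,000 × 0.6% × 308/365 = €8,698.2575
Total = €15,676.1616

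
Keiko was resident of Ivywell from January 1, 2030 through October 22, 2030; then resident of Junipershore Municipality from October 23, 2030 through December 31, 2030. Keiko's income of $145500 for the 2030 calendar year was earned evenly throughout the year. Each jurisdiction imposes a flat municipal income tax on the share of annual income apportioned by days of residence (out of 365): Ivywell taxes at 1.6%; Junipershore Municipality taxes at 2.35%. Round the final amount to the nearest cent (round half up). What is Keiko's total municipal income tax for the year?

$2537.28

Ivywell, January 1 – October 22, 2030: 295 days → $145500 × 1.6% × 295/365 = $1881.5342
Junipershore Municipality, October 23 – December 31, 2030: 70 days → $145500 × 2.35% × 70/365 = $655.7466
Total = $2537.2808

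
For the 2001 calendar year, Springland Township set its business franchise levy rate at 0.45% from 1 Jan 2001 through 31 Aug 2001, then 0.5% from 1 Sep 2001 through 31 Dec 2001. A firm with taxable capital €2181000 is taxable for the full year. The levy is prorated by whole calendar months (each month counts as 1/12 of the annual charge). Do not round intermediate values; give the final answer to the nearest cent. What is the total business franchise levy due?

1 Jan – 31 Aug 2001: 8 months at 0.45% → €2181000 × 0.45% × 8/12 = €6543.0000
1 Sep – 31 Dec 2001: 4 months at 0.5% → €2181000 × 0.5% × 4/12 = €3635.0000
Total = €10178.0000

€10178.00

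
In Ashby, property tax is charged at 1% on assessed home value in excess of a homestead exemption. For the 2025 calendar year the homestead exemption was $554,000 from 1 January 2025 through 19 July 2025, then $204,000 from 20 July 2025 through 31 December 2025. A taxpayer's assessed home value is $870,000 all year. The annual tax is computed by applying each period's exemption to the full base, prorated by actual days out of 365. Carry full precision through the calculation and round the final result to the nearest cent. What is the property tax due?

1 January – 19 July 2025: 200 days, exemption $554,000 → ($870,000 − $554,000) × 1% × 200/365 = $1,731.5068
20 July – 31 December 2025: 165 days, exemption $204,000 → ($870,000 − $204,000) × 1% × 165/365 = $3,010.6849
Total = $4,742.1918

$4,742.19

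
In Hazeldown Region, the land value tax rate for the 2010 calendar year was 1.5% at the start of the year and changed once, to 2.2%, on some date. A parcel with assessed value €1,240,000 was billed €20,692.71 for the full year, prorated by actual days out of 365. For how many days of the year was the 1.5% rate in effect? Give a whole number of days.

277 days

Let d = days at the first rate; then 365 − d days at the second rate.
€1,240,000 × [1.5%·d + 2.2%·(365−d)] / 365 = €20,692.71
Solving gives d = 277, so the new rate took effect on 5 Oct 2010.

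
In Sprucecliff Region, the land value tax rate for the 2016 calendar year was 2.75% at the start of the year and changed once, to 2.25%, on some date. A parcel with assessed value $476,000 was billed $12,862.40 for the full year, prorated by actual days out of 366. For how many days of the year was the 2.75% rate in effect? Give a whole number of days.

Let d = days at the first rate; then 366 − d days at the second rate.
$476,000 × [2.75%·d + 2.25%·(366−d)] / 366 = $12,862.40
Solving gives d = 331, so the new rate took effect on 27 Nov 2016.

331 days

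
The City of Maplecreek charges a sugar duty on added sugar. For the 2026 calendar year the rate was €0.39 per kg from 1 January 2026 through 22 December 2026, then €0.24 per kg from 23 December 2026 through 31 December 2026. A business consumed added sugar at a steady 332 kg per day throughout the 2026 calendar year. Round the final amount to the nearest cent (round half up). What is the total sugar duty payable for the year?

€46,812.00

1 January – 22 December 2026: 356 days × 332 kg/day = 118,192 kg at €0.39/kg → €46,094.88
23 December – 31 December 2026: 9 days × 332 kg/day = 2,988 kg at €0.24/kg → €717.12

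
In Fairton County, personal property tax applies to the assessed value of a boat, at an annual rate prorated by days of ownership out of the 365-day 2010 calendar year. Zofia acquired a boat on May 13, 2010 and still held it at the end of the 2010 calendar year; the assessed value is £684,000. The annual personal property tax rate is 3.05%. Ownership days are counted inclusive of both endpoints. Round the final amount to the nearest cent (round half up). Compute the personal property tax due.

Days held (May 13 – December 31, 2010): 233 out of 365
Tax = £684,000 × 3.05% × 233/365 = £13,317.3863

£13,317.39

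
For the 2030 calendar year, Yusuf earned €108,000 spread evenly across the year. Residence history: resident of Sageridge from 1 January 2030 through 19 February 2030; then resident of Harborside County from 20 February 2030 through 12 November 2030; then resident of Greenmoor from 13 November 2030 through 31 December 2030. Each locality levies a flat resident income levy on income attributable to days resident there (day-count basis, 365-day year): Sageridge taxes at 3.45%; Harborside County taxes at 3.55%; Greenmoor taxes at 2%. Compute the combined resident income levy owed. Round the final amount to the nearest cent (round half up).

Sageridge, 1 January – 19 February 2030: 50 days → €108,000 × 3.45% × 50/365 = €510.4110
Harborside County, 20 February – 12 November 2030: 266 days → €108,000 × 3.55% × 266/365 = €2,794.0932
Greenmoor, 13 November – 31 December 2030: 49 days → €108,000 × 2% × 49/365 = €289.9726
Total = €3,594.4767

€3,594.48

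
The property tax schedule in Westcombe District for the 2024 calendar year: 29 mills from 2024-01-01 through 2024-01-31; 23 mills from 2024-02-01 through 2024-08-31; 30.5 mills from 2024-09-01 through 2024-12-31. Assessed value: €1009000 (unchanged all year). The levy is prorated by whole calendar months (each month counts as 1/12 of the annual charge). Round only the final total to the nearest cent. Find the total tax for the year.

2024-01-01 to 2024-01-31: 1 month at 29 mills → €1009000 × 2.9% × 1/12 = €2438.4167
2024-02-01 to 2024-08-31: 7 months at 23 mills → €1009000 × 2.3% × 7/12 = €13537.4167
2024-09-01 to 2024-12-31: 4 months at 30.5 mills → €1009000 × 3.05% × 4/12 = €10258.1667
Total = €26234.0000

€26234.00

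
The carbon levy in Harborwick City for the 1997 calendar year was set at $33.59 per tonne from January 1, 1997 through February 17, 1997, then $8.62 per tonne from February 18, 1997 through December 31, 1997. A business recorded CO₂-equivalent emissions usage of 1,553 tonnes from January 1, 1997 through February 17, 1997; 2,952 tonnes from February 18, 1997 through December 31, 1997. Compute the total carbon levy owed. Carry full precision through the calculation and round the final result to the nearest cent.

January 1 – February 17, 1997: 1,553 tonnes at $33.59/tonne → $52,165.27
February 18 – December 31, 1997: 2,952 tonnes at $8.62/tonne → $25,446.24

$77,611.51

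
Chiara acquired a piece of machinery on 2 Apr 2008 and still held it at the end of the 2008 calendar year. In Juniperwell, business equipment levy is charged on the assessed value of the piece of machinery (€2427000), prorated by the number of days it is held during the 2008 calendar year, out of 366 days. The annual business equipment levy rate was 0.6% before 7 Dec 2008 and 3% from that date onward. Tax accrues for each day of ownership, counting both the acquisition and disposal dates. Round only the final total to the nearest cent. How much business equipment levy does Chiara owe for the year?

2 Apr – 6 Dec 2008: 249 days at 0.6% → €2427000 × 0.6% × 249/366 = €9906.9344
7 Dec – 31 Dec 2008: 25 days at 3% → €2427000 × 3% × 25/366 = €4973.3607
Total = €14880.2951

€14880.30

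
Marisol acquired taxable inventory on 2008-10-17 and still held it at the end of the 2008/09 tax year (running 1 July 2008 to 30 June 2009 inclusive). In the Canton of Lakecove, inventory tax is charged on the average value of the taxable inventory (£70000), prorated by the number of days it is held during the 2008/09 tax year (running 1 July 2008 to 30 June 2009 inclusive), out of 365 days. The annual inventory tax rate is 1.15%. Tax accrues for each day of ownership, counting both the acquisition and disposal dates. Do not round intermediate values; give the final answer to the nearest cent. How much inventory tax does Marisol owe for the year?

£566.81

Days held (2008-10-17 to 2009-06-30): 257 out of 365
Tax = £70000 × 1.15% × 257/365 = £566.8082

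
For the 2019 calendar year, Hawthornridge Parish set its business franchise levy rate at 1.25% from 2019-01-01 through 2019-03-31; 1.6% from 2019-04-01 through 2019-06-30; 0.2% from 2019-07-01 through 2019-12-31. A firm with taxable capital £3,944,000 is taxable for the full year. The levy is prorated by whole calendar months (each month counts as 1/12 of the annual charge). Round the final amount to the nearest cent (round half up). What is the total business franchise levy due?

2019-01-01 to 2019-03-31: 3 months at 1.25% → £3,944,000 × 1.25% × 3/12 = £12,325.0000
2019-04-01 to 2019-06-30: 3 months at 1.6% → £3,944,000 × 1.6% × 3/12 = £15,776.0000
2019-07-01 to 2019-12-31: 6 months at 0.2% → £3,944,000 × 0.2% × 6/12 = £3,944.0000
Total = £32,045.0000

£32,045.00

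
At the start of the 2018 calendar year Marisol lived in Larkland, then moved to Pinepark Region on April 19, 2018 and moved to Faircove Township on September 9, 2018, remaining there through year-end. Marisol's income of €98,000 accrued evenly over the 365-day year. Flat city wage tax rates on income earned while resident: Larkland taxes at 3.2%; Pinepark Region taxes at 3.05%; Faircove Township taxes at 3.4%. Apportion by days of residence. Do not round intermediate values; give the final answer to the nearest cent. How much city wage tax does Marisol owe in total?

Larkland, January 1 – April 18, 2018: 108 days → €98,000 × 3.2% × 108/365 = €927.9123
Pinepark Region, April 19 – September 8, 2018: 143 days → €98,000 × 3.05% × 143/365 = €1,171.0329
Faircove Township, September 9 – December 31, 2018: 114 days → €98,000 × 3.4% × 114/365 = €1,040.6795
Total = €3,139.6247

€3,139.62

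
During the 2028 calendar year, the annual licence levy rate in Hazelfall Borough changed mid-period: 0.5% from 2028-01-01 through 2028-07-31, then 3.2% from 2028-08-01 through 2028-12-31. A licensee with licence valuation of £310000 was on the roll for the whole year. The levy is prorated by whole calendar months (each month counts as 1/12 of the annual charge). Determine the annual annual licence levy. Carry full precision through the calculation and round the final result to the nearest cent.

2028-01-01 to 2028-07-31: 7 months at 0.5% → £310000 × 0.5% × 7/12 = £904.1667
2028-08-01 to 2028-12-31: 5 months at 3.2% → £310000 × 3.2% × 5/12 = £4133.3333
Total = £5037.5000

£5037.50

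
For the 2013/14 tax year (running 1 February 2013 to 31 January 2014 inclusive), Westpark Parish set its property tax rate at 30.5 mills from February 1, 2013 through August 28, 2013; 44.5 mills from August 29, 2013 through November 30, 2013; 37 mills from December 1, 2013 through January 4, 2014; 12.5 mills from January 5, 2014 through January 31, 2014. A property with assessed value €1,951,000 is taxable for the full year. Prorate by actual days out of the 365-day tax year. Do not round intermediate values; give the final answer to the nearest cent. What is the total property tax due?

€65,158.05

February 1 – August 28, 2013: 209 days at 30.5 mills → €1,951,000 × 3.05% × 209/365 = €34,073.0123
August 29 – November 30, 2013: 94 days at 44.5 mills → €1,951,000 × 4.45% × 94/365 = €22,358.9945
December 1, 2013 – January 4, 2014: 35 days at 37 mills → €1,951,000 × 3.7% × 35/365 = €6,922.0411
January 5 – January 31, 2014: 27 days at 12.5 mills → €1,951,000 × 1.25% × 27/365 = €1,804.0068
Total = €65,158.0548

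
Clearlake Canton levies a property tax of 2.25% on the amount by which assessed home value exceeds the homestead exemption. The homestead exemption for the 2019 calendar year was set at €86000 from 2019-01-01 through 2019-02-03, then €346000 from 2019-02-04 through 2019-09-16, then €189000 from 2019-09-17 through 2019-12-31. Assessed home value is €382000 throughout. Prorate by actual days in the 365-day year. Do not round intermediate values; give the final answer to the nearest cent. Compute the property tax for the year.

€2380.81

2019-01-01 to 2019-02-03: 34 days, exemption €86000 → (€382000 − €86000) × 2.25% × 34/365 = €620.3836
2019-02-04 to 2019-09-16: 225 days, exemption €346000 → (€382000 − €346000) × 2.25% × 225/365 = €499.3151
2019-09-17 to 2019-12-31: 106 days, exemption €189000 → (€382000 − €189000) × 2.25% × 106/365 = €1261.1096
Total = €2380.8082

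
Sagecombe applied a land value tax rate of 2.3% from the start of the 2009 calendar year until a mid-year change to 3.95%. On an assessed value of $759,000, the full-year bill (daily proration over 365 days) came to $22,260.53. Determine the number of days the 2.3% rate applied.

225 days

Let d = days at the first rate; then 365 − d days at the second rate.
$759,000 × [2.3%·d + 3.95%·(365−d)] / 365 = $22,260.53
Solving gives d = 225, so the new rate took effect on 14 Aug 2009.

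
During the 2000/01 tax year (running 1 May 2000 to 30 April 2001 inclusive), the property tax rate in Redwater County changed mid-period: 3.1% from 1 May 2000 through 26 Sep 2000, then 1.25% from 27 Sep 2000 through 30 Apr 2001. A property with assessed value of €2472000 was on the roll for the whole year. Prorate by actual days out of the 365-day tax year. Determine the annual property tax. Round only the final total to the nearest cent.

1 May – 26 Sep 2000: 149 days at 3.1% → €2472000 × 3.1% × 149/365 = €31282.6521
27 Sep 2000 – 30 Apr 2001: 216 days at 1.25% → €2472000 × 1.25% × 216/365 = €18286.0274
Total = €49568.6795

€49568.68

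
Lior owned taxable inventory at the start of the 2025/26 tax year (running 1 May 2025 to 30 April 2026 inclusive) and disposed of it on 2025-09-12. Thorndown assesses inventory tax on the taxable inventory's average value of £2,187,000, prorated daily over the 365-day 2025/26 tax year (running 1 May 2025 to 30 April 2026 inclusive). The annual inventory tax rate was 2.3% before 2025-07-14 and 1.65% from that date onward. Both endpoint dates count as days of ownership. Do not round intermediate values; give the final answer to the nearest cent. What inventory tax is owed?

2025-05-01 to 2025-07-13: 74 days at 2.3% → £2,187,000 × 2.3% × 74/365 = £10,198.0110
2025-07-14 to 2025-09-12: 61 days at 1.65% → £2,187,000 × 1.65% × 61/365 = £6,030.7274
Total = £16,228.7384

£16,228.74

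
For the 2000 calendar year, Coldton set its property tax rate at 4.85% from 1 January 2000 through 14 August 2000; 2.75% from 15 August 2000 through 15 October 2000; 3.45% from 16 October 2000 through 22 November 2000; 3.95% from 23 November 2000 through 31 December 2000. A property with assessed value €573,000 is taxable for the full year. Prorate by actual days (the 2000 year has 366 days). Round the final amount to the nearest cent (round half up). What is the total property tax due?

€24,369.72

1 January – 14 August 2000: 227 days at 4.85% → €573,000 × 4.85% × 227/366 = €17,236.1844
15 August – 15 October 2000: 62 days at 2.75% → €573,000 × 2.75% × 62/366 = €2,669.3033
16 October – 22 November 2000: 38 days at 3.45% → €573,000 × 3.45% × 38/366 = €2,052.4672
23 November – 31 December 2000: 39 days at 3.95% → €573,000 × 3.95% × 39/366 = €2,411.7664
Total = €24,369.7213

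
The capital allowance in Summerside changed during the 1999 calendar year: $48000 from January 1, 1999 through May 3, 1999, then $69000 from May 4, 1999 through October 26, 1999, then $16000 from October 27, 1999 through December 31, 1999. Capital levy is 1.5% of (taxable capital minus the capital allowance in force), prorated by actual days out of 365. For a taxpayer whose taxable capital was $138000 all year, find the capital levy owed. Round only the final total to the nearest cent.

January 1 – May 3, 1999: 123 days, exemption $48000 → ($138000 − $48000) × 1.5% × 123/365 = $454.9315
May 4 – October 26, 1999: 176 days, exemption $69000 → ($138000 − $69000) × 1.5% × 176/365 = $499.0685
October 27 – December 31, 1999: 66 days, exemption $16000 → ($138000 − $16000) × 1.5% × 66/365 = $330.9041
Total = $1284.9041

$1284.90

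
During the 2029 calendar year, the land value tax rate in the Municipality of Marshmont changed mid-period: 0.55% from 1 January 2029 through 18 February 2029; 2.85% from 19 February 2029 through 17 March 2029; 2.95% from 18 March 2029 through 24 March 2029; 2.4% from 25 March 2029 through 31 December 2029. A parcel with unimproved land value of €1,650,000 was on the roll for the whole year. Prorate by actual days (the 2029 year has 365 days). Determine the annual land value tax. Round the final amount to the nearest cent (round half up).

€36,225.41

1 January – 18 February 2029: 49 days at 0.55% → €1,650,000 × 0.55% × 49/365 = €1,218.2877
19 February – 17 March 2029: 27 days at 2.85% → €1,650,000 × 2.85% × 27/365 = €3,478.5616
18 March – 24 March 2029: 7 days at 2.95% → €1,650,000 × 2.95% × 7/365 = €933.4932
25 March – 31 December 2029: 282 days at 2.4% → €1,650,000 × 2.4% × 282/365 = €30,595.0685
Total = €36,225.4110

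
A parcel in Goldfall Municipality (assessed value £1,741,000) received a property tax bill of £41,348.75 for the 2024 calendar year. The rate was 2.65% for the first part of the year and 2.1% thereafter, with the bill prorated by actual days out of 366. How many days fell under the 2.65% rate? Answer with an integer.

Let d = days at the first rate; then 366 − d days at the second rate.
£1,741,000 × [2.65%·d + 2.1%·(366−d)] / 366 = £41,348.75
Solving gives d = 183, so the new rate took effect on 2 Jul 2024.

183 days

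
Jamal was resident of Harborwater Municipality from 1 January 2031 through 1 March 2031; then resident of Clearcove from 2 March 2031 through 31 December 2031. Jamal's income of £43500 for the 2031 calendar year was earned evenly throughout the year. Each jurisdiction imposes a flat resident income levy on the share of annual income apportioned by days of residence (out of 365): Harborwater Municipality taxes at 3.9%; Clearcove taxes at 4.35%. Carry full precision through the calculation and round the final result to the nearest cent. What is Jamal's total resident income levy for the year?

Harborwater Municipality, 1 January – 1 March 2031: 60 days → £43500 × 3.9% × 60/365 = £278.8767
Clearcove, 2 March – 31 December 2031: 305 days → £43500 × 4.35% × 305/365 = £1581.1952
Total = £1860.0719

£1860.07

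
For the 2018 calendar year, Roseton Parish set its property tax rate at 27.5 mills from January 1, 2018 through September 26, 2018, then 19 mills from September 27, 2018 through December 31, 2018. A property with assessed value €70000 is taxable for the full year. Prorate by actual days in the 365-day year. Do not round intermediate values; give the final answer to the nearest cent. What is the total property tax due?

€1768.51

January 1 – September 26, 2018: 269 days at 27.5 mills → €70000 × 2.75% × 269/365 = €1418.6986
September 27 – December 31, 2018: 96 days at 19 mills → €70000 × 1.9% × 96/365 = €349.8082
Total = €1768.5068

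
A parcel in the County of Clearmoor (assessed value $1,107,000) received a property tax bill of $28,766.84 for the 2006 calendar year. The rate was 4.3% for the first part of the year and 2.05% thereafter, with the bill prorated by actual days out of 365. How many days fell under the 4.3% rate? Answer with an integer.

Let d = days at the first rate; then 365 − d days at the second rate.
$1,107,000 × [4.3%·d + 2.05%·(365−d)] / 365 = $28,766.84
Solving gives d = 89, so the new rate took effect on 31 Mar 2006.

89 days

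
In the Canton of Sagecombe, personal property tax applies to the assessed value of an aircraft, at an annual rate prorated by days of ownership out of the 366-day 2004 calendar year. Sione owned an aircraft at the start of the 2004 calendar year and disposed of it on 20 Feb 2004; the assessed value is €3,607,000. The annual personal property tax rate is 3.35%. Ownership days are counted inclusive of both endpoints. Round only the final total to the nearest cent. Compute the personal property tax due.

€16,837.59

Days held (1 Jan – 20 Feb 2004): 51 out of 366
Tax = €3,607,000 × 3.35% × 51/366 = €16,837.5943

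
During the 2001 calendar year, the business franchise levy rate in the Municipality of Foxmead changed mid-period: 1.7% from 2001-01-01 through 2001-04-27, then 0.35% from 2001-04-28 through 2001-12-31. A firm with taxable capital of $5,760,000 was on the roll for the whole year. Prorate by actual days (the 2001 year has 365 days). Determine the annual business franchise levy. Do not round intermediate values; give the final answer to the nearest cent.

$45,085.81

2001-01-01 to 2001-04-27: 117 days at 1.7% → $5,760,000 × 1.7% × 117/365 = $31,388.0548
2001-04-28 to 2001-12-31: 248 days at 0.35% → $5,760,000 × 0.35% × 248/365 = $13,697.7534
Total = $45,085.8082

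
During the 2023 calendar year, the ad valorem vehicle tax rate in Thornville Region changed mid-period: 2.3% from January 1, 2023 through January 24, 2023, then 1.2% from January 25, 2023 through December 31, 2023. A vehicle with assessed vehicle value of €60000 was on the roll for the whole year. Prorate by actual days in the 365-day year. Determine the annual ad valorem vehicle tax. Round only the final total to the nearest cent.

€763.40

January 1 – January 24, 2023: 24 days at 2.3% → €60000 × 2.3% × 24/365 = €90.7397
January 25 – December 31, 2023: 341 days at 1.2% → €60000 × 1.2% × 341/365 = €672.6575
Total = €763.3973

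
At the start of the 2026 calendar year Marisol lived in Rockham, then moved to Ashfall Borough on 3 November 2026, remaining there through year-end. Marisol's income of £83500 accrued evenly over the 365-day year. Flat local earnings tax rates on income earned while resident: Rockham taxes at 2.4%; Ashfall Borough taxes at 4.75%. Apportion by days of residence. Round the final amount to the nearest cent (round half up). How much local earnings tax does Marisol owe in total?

£2321.19

Rockham, 1 January – 2 November 2026: 306 days → £83500 × 2.4% × 306/365 = £1680.0658
Ashfall Borough, 3 November – 31 December 2026: 59 days → £83500 × 4.75% × 59/365 = £641.1199
Total = £2321.1856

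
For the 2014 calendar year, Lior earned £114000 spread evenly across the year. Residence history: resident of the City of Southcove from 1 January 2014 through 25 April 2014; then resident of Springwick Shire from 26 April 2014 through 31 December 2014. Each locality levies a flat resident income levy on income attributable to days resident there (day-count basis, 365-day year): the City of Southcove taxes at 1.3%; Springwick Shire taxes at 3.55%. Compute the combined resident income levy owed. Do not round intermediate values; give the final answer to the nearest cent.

The City of Southcove, 1 January – 25 April 2014: 115 days → £114000 × 1.3% × 115/365 = £466.9315
Springwick Shire, 26 April – 31 December 2014: 250 days → £114000 × 3.55% × 250/365 = £2771.9178
Total = £3238.8493

£3238.85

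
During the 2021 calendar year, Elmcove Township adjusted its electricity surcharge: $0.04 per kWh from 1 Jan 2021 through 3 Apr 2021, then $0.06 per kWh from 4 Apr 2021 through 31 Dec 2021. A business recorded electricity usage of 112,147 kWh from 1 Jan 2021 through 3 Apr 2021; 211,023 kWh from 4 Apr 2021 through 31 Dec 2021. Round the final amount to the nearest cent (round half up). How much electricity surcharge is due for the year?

1 Jan – 3 Apr 2021: 112,147 kWh at $0.04/kWh → $4,485.88
4 Apr – 31 Dec 2021: 211,023 kWh at $0.06/kWh → $12,661.38

$17,147.26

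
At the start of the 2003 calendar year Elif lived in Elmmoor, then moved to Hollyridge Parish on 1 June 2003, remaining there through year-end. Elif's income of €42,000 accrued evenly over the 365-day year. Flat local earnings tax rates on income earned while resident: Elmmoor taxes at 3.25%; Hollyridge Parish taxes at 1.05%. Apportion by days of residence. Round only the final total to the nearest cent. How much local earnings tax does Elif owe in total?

€823.26

Elmmoor, 1 January – 31 May 2003: 151 days → €42,000 × 3.25% × 151/365 = €564.6986
Hollyridge Parish, 1 June – 31 December 2003: 214 days → €42,000 × 1.05% × 214/365 = €258.5589
Total = €823.2575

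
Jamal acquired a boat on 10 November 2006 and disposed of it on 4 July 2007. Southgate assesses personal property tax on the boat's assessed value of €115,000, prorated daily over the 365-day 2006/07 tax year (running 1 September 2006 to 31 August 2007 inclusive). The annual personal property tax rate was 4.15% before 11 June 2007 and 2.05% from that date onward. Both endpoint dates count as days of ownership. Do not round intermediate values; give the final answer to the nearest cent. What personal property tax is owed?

10 November 2006 – 10 June 2007: 213 days at 4.15% → €115,000 × 4.15% × 213/365 = €2,785.0479
11 June – 4 July 2007: 24 days at 2.05% → €115,000 × 2.05% × 24/365 = €155.0137
Total = €2,940.0616

€2,940.06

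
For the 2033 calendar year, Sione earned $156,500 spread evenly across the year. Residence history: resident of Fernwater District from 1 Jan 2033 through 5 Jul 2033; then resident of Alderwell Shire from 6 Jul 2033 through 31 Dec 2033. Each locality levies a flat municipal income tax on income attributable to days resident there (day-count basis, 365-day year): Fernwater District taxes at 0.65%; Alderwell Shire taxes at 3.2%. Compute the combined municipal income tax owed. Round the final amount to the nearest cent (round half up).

$2,974.36

Fernwater District, 1 Jan – 5 Jul 2033: 186 days → $156,500 × 0.65% × 186/365 = $518.3795
Alderwell Shire, 6 Jul – 31 Dec 2033: 179 days → $156,500 × 3.2% × 179/365 = $2,455.9781
Total = $2,974.3575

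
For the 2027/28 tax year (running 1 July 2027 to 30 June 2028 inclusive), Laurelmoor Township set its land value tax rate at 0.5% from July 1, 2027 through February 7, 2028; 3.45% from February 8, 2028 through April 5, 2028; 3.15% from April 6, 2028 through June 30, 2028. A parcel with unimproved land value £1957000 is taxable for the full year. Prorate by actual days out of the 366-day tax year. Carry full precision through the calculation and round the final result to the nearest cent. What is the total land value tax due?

July 1, 2027 – February 7, 2028: 222 days at 0.5% → £1957000 × 0.5% × 222/366 = £5935.1639
February 8 – April 5, 2028: 58 days at 3.45% → £1957000 × 3.45% × 58/366 = £10699.3361
April 6 – June 30, 2028: 86 days at 3.15% → £1957000 × 3.15% × 86/366 = £14485.0082
Total = £31119.5082

£31119.51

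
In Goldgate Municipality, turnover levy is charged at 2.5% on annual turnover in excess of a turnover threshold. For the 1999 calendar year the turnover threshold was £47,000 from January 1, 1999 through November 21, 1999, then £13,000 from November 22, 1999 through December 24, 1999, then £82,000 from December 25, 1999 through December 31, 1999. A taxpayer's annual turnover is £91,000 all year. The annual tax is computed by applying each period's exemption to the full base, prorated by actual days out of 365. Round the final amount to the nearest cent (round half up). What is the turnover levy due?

January 1 – November 21, 1999: 325 days, exemption £47,000 → (£91,000 − £47,000) × 2.5% × 325/365 = £979.4521
November 22 – December 24, 1999: 33 days, exemption £13,000 → (£91,000 − £13,000) × 2.5% × 33/365 = £176.3014
December 25 – December 31, 1999: 7 days, exemption £82,000 → (£91,000 − £82,000) × 2.5% × 7/365 = £4.3151
Total = £1,160.0685

£1,160.07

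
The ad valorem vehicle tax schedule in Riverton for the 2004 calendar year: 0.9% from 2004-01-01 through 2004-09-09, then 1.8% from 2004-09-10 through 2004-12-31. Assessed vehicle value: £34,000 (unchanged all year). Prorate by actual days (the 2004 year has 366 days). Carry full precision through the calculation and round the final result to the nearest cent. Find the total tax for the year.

£400.48

2004-01-01 to 2004-09-09: 253 days at 0.9% → £34,000 × 0.9% × 253/366 = £211.5246
2004-09-10 to 2004-12-31: 113 days at 1.8% → £34,000 × 1.8% × 113/366 = £188.9508
Total = £400.4754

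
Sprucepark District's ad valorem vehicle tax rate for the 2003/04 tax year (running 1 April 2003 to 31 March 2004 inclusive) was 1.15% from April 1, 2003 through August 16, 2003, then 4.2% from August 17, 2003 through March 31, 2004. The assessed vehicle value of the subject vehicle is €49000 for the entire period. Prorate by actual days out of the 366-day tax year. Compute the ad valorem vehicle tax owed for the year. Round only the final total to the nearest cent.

April 1 – August 16, 2003: 138 days at 1.15% → €49000 × 1.15% × 138/366 = €212.4672
August 17, 2003 – March 31, 2004: 228 days at 4.2% → €49000 × 4.2% × 228/366 = €1282.0328
Total = €1494.5000

€1494.50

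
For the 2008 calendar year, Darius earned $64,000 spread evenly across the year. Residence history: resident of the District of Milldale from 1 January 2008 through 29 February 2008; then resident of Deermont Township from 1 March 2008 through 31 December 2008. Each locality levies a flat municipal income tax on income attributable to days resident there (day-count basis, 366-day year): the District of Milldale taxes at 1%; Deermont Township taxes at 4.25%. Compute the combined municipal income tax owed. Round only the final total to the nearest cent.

$2,379.02

The District of Milldale, 1 January – 29 February 2008: 60 days → $64,000 × 1% × 60/366 = $104.9180
Deermont Township, 1 March – 31 December 2008: 306 days → $64,000 × 4.25% × 306/366 = $2,274.0984
Total = $2,379.0164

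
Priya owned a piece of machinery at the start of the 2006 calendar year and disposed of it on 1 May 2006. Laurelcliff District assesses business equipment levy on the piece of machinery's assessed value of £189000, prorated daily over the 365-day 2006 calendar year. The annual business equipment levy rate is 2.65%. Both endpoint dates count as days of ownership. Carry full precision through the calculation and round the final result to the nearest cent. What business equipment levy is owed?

£1660.35

Days held (1 January – 1 May 2006): 121 out of 365
Tax = £189000 × 2.65% × 121/365 = £1660.3521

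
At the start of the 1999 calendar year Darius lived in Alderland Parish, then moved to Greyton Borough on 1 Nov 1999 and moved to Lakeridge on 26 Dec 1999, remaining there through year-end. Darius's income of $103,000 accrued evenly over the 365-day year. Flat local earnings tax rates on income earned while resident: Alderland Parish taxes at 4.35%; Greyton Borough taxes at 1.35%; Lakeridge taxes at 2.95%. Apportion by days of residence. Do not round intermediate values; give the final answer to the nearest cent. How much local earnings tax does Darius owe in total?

$3,991.18

Alderland Parish, 1 Jan – 31 Oct 1999: 304 days → $103,000 × 4.35% × 304/365 = $3,731.7041
Greyton Borough, 1 Nov – 25 Dec 1999: 55 days → $103,000 × 1.35% × 55/365 = $209.5274
Lakeridge, 26 Dec – 31 Dec 1999: 6 days → $103,000 × 2.95% × 6/365 = $49.9479
Total = $3,991.1795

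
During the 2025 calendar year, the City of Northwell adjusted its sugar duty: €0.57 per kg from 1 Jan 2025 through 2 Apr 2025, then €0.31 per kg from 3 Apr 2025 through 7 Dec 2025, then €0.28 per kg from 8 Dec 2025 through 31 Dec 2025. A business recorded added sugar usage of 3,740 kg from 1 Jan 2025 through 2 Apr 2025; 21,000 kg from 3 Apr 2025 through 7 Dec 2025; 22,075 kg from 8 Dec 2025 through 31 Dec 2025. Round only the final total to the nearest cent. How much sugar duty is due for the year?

€14822.80

1 Jan – 2 Apr 2025: 3,740 kg at €0.57/kg → €2131.80
3 Apr – 7 Dec 2025: 21,000 kg at €0.31/kg → €6510.00
8 Dec – 31 Dec 2025: 22,075 kg at €0.28/kg → €6181.00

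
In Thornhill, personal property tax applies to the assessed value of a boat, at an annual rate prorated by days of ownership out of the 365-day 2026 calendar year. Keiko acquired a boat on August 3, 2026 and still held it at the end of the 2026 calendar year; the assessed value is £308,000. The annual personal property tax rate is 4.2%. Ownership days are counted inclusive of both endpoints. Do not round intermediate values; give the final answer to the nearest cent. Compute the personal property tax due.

Days held (August 3 – December 31, 2026): 151 out of 365
Tax = £308,000 × 4.2% × 151/365 = £5,351.6055

£5,351.61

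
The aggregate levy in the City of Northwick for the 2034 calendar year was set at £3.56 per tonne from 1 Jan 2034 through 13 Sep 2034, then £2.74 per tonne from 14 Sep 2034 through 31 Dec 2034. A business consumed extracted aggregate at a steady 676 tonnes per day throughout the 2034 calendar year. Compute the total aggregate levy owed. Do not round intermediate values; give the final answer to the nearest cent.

1 Jan – 13 Sep 2034: 256 days × 676 tonnes/day = 173,056 tonnes at £3.56/tonne → £616,079.36
14 Sep – 31 Dec 2034: 109 days × 676 tonnes/day = 73,684 tonnes at £2.74/tonne → £201,894.16

£817,973.52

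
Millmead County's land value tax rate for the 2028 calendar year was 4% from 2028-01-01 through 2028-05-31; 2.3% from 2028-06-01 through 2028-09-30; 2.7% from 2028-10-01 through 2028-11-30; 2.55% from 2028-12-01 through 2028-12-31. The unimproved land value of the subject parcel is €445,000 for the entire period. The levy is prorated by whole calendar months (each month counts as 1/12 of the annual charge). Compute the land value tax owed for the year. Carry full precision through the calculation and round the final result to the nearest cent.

€13,776.46

2028-01-01 to 2028-05-31: 5 months at 4% → €445,000 × 4% × 5/12 = €7,416.6667
2028-06-01 to 2028-09-30: 4 months at 2.3% → €445,000 × 2.3% × 4/12 = €3,411.6667
2028-10-01 to 2028-11-30: 2 months at 2.7% → €445,000 × 2.7% × 2/12 = €2,002.5000
2028-12-01 to 2028-12-31: 1 month at 2.55% → €445,000 × 2.55% × 1/12 = €945.6250
Total = €13,776.4583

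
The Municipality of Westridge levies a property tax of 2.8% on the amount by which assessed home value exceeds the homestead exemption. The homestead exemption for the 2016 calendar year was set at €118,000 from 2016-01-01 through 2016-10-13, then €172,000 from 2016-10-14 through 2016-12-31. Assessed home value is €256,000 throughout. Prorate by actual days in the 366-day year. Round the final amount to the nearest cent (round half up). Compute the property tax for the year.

€3,537.64

2016-01-01 to 2016-10-13: 287 days, exemption €118,000 → (€256,000 − €118,000) × 2.8% × 287/366 = €3,029.9672
2016-10-14 to 2016-12-31: 79 days, exemption €172,000 → (€256,000 − €172,000) × 2.8% × 79/366 = €507.6721
Total = €3,537.6393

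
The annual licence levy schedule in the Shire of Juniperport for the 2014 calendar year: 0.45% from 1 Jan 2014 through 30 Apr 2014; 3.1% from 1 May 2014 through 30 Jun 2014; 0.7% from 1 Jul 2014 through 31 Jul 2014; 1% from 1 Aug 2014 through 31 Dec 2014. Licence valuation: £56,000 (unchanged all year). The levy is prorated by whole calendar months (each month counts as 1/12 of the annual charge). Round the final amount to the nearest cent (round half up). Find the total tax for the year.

1 Jan – 30 Apr 2014: 4 months at 0.45% → £56,000 × 0.45% × 4/12 = £84.0000
1 May – 30 Jun 2014: 2 months at 3.1% → £56,000 × 3.1% × 2/12 = £289.3333
1 Jul – 31 Jul 2014: 1 month at 0.7% → £56,000 × 0.7% × 1/12 = £32.6667
1 Aug – 31 Dec 2014: 5 months at 1% → £56,000 × 1% × 5/12 = £233.3333
Total = £639.3333

£639.33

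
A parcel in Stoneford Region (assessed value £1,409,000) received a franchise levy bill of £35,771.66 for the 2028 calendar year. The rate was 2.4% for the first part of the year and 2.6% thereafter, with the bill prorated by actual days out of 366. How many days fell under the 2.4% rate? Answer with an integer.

112 days

Let d = days at the first rate; then 366 − d days at the second rate.
£1,409,000 × [2.4%·d + 2.6%·(366−d)] / 366 = £35,771.66
Solving gives d = 112, so the new rate took effect on April 22, 2028.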